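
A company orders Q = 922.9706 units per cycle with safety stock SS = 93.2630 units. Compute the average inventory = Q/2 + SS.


Q/2 = 461.4853
Avg = 461.4853 + 93.2630 = 554.7483

554.7483 units


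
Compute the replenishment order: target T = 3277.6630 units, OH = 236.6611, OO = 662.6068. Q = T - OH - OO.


Inventory position = OH + OO = 236.6611 + 662.6068 = 899.2679
Q = 3277.6630 - 899.2679 = 2378.3951

2378.3951 units


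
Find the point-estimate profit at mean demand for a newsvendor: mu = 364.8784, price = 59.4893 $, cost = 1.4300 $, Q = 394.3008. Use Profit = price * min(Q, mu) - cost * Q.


Sales at mu = min(394.3008, 364.8784) = 364.8784
Revenue = 59.4893 * 364.8784 = 21706.3606
Total cost = 1.4300 * 394.3008 = 563.8501
Profit = 21706.3606 - 563.8501 = 21142.5105

21142.5105 $


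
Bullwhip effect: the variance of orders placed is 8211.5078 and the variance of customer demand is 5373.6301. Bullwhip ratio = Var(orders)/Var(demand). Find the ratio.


BW = 8211.5078 / 5373.6301 = 1.5281

1.5281


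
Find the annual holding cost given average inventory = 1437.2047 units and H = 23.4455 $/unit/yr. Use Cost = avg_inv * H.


Cost = 1437.2047 * 23.4455 = 33695.9828

33695.9828 $/yr


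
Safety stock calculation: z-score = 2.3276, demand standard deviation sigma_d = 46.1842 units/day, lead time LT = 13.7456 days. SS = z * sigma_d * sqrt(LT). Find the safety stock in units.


sqrt(LT) = sqrt(13.7456) = 3.7075
SS = 2.3276 * 46.1842 * 3.7075 = 398.5507

398.5507 units


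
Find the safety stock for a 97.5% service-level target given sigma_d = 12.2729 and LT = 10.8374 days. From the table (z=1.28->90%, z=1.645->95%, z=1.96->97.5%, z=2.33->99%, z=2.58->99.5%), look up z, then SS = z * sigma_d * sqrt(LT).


From the table, SL = 97.5% corresponds to z = 1.96
sqrt(LT) = sqrt(10.8374) = 3.2920
SS = 1.96 * 12.2729 * 3.2920 = 79.1892

79.1892 units


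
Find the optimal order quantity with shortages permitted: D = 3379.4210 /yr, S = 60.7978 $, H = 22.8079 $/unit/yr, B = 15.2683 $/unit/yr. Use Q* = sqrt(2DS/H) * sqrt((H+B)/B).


sqrt(2DS/H) = 134.2262
sqrt((H+B)/B) = 1.5792
Q* = 134.2262 * 1.5792 = 211.9673

211.9673 units


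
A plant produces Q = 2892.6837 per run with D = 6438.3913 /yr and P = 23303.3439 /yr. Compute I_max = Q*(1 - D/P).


D/P = 0.2763
1 - D/P = 0.7237
I_max = 2892.6837 * 0.7237 = 2093.4752

2093.4752 units


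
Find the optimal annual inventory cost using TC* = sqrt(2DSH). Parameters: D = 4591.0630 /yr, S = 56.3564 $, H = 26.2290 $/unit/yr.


2*D*S*H = 13572761.6969
TC* = sqrt(13572761.6969) = 3684.1229

3684.1229 $/yr


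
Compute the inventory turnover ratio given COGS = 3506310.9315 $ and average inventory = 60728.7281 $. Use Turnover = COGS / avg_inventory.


Turnover = 3506310.9315 / 60728.7281 = 57.7373

57.7373


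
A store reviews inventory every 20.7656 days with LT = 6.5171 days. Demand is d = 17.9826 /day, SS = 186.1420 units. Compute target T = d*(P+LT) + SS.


P + LT = 27.2827
d*(P+LT) = 17.9826 * 27.2827 = 490.6139
T = 490.6139 + 186.1420 = 676.7559

676.7559 units


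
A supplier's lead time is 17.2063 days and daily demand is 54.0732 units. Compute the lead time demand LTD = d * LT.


LTD = 54.0732 * 17.2063 = 930.3997

930.3997 units


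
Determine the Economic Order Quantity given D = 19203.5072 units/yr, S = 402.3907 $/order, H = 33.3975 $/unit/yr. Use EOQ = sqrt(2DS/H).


2*D*S = 2 * 19203.5072 * 402.3907 = 15454625.4093
2*D*S/H = 462747.9724
EOQ = sqrt(462747.9724) = 680.2558

680.2558 units


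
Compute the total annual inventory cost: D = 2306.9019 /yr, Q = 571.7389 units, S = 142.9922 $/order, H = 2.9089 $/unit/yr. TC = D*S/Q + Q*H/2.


Ordering cost = D*S/Q = 576.9574
Holding cost = Q*H/2 = 831.5656
TC = 576.9574 + 831.5656 = 1408.5230

1408.5230 $/yr


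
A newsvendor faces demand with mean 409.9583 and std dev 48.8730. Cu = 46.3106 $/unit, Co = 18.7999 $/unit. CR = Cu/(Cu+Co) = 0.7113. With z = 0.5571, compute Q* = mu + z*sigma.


CR = Cu/(Cu+Co) = 46.3106/(46.3106+18.7999) = 0.7113
z = 0.5571
Q* = 409.9583 + 0.5571 * 48.8730 = 437.1854

437.1854 units


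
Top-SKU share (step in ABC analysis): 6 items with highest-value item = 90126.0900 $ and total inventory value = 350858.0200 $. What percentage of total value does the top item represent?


Top item = 90126.0900
Total = 350858.0200
Percentage = 90126.0900 / 350858.0200 * 100 = 25.6873

25.6873%


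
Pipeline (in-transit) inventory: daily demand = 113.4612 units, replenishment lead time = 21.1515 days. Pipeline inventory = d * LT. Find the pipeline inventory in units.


Pipeline = 113.4612 * 21.1515 = 2399.8746

2399.8746 units


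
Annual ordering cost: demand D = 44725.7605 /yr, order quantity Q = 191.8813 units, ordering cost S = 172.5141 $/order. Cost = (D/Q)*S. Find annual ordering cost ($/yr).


Number of orders = D/Q = 233.0908
Cost = 233.0908 * 172.5141 = 40211.4449

40211.4449 $/yr


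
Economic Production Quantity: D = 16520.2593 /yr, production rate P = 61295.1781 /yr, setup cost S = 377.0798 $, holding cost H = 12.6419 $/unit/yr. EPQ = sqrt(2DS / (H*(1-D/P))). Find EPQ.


1 - D/P = 1 - 0.2695 = 0.7305
H*(1-D/P) = 9.2347
2DS = 12458912.1456
EPQ = sqrt(1349147.0159) = 1161.5279

1161.5279 units


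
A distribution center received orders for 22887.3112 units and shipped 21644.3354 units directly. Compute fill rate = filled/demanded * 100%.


FR = 21644.3354 / 22887.3112 * 100 = 94.5691

94.5691%


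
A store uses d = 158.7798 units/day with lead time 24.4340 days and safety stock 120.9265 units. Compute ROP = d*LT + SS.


d*LT = 158.7798 * 24.4340 = 3879.6256
ROP = 3879.6256 + 120.9265 = 4000.5521

4000.5521 units


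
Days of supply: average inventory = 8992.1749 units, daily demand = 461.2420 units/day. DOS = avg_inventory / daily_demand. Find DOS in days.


DOS = 8992.1749 / 461.2420 = 19.4956

19.4956 days


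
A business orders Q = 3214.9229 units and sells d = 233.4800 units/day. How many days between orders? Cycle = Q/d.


Cycle = 3214.9229 / 233.4800 = 13.7696

13.7696 days


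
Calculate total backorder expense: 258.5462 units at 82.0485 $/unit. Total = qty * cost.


Total = 258.5462 * 82.0485 = 21213.3279

21213.3279 $


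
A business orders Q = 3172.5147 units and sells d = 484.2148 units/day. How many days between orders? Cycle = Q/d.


Cycle = 3172.5147 / 484.2148 = 6.5519

6.5519 days


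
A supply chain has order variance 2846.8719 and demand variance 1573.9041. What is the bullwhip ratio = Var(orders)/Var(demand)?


BW = 2846.8719 / 1573.9041 = 1.8088

1.8088


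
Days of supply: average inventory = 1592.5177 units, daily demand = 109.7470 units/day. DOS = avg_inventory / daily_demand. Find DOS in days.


DOS = 1592.5177 / 109.7470 = 14.5108

14.5108 days


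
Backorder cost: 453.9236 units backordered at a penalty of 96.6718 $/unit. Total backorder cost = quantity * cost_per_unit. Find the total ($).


Total = 453.9236 * 96.6718 = 43881.6115

43881.6115 $


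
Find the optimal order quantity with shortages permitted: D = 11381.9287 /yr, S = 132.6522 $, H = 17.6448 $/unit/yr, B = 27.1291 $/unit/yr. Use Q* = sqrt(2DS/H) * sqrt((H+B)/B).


sqrt(2DS/H) = 413.6869
sqrt((H+B)/B) = 1.2847
Q* = 413.6869 * 1.2847 = 531.4551

531.4551 units


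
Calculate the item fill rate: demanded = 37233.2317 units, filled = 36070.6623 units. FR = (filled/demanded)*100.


FR = 36070.6623 / 37233.2317 * 100 = 96.8776

96.8776%


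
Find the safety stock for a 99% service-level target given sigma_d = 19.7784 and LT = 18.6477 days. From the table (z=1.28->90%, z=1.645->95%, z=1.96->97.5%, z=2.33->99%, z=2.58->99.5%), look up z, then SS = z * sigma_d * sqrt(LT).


From the table, SL = 99% corresponds to z = 2.33
sqrt(LT) = sqrt(18.6477) = 4.3183
SS = 2.33 * 19.7784 * 4.3183 = 199.0030

199.0030 units


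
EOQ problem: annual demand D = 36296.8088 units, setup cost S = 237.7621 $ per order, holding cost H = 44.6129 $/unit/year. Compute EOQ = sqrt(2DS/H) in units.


2*D*S = 2 * 36296.8088 * 237.7621 = 17260010.9672
2*D*S/H = 386883.8602
EOQ = sqrt(386883.8602) = 621.9999

621.9999 units


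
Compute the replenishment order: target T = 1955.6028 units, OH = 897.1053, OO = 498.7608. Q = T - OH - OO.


Inventory position = OH + OO = 897.1053 + 498.7608 = 1395.8661
Q = 1955.6028 - 1395.8661 = 559.7367

559.7367 units


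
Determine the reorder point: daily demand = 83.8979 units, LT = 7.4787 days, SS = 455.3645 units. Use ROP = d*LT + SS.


d*LT = 83.8979 * 7.4787 = 627.4472
ROP = 627.4472 + 455.3645 = 1082.8117

1082.8117 units


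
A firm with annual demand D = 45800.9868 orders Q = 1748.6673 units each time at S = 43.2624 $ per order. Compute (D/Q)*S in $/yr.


Number of orders = D/Q = 26.1919
Cost = 26.1919 * 43.2624 = 1133.1261

1133.1261 $/yr


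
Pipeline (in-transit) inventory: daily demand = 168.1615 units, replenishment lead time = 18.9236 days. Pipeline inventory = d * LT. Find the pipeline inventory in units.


Pipeline = 168.1615 * 18.9236 = 3182.2210

3182.2210 units


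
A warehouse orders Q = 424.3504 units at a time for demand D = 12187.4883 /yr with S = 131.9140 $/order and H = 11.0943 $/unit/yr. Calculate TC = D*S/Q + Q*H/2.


Ordering cost = D*S/Q = 3788.6151
Holding cost = Q*H/2 = 2353.9353
TC = 3788.6151 + 2353.9353 = 6142.5504

6142.5504 $/yr


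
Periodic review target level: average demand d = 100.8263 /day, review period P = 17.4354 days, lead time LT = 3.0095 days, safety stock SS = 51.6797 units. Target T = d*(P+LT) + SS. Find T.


P + LT = 20.4449
d*(P+LT) = 100.8263 * 20.4449 = 2061.3836
T = 2061.3836 + 51.6797 = 2113.0633

2113.0633 units


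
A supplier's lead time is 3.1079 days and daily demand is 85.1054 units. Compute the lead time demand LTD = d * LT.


LTD = 85.1054 * 3.1079 = 264.4991

264.4991 units


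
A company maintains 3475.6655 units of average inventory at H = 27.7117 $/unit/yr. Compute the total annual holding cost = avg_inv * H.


Cost = 3475.6655 * 27.7117 = 96316.5996

96316.5996 $/yr


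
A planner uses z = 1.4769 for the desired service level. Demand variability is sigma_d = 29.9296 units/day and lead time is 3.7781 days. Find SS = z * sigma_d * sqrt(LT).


sqrt(LT) = sqrt(3.7781) = 1.9437
SS = 1.4769 * 29.9296 * 1.9437 = 85.9189

85.9189 units


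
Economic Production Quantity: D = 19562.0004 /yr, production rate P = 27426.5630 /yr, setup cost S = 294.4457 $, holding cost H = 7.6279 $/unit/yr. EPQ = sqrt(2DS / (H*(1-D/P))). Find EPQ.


1 - D/P = 1 - 0.7133 = 0.2867
H*(1-D/P) = 2.1873
2DS = 11519893.8024
EPQ = sqrt(5266720.8194) = 2294.9337

2294.9337 units


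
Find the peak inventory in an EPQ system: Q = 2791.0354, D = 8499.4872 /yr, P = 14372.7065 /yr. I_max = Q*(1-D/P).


D/P = 0.5914
1 - D/P = 0.4086
I_max = 2791.0354 * 0.4086 = 1140.5203

1140.5203 units


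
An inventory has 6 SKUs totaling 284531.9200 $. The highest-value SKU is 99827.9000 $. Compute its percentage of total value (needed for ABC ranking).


Top item = 99827.9000
Total = 284531.9200
Percentage = 99827.9000 / 284531.9200 * 100 = 35.0850

35.0850%


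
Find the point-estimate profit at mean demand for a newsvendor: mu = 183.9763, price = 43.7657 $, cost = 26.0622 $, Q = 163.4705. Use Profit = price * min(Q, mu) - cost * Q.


Sales at mu = min(163.4705, 183.9763) = 163.4705
Revenue = 43.7657 * 163.4705 = 7154.4009
Total cost = 26.0622 * 163.4705 = 4260.4009
Profit = 7154.4009 - 4260.4009 = 2894.0000

2894.0000 $


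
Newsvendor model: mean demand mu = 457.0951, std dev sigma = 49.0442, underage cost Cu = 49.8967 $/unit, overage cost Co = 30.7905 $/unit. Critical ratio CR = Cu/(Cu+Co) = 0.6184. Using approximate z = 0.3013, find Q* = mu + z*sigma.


CR = Cu/(Cu+Co) = 49.8967/(49.8967+30.7905) = 0.6184
z = 0.3013
Q* = 457.0951 + 0.3013 * 49.0442 = 471.8721

471.8721 units


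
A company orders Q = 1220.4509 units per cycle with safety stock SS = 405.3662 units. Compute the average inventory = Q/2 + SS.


Q/2 = 610.2255
Avg = 610.2255 + 405.3662 = 1015.5917

1015.5917 units


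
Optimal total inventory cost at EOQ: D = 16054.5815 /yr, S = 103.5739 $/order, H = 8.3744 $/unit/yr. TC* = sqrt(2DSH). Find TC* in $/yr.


2*D*S*H = 27850501.2125
TC* = sqrt(27850501.2125) = 5277.3574

5277.3574 $/yr


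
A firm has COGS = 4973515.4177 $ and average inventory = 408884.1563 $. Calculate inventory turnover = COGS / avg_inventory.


Turnover = 4973515.4177 / 408884.1563 = 12.1636

12.1636


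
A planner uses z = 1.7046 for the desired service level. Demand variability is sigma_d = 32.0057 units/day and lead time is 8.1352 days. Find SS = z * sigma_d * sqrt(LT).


sqrt(LT) = sqrt(8.1352) = 2.8522
SS = 1.7046 * 32.0057 * 2.8522 = 155.6087

155.6087 units


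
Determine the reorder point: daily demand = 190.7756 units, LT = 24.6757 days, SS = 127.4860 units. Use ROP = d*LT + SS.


d*LT = 190.7756 * 24.6757 = 4707.5215
ROP = 4707.5215 + 127.4860 = 4835.0075

4835.0075 units


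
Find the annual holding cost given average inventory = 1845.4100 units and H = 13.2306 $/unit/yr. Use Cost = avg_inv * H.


Cost = 1845.4100 * 13.2306 = 24415.8815

24415.8815 $/yr


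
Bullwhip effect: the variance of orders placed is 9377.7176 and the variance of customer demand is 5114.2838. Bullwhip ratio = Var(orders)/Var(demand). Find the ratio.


BW = 9377.7176 / 5114.2838 = 1.8336

1.8336


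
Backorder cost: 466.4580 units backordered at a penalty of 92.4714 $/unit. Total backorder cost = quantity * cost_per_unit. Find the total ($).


Total = 466.4580 * 92.4714 = 43134.0243

43134.0243 $


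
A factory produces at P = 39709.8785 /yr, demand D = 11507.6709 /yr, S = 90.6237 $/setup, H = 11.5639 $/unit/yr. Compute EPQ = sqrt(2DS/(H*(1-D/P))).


1 - D/P = 1 - 0.2898 = 0.7102
H*(1-D/P) = 8.2128
2DS = 2085735.4307
EPQ = sqrt(253962.9390) = 503.9474

503.9474 units


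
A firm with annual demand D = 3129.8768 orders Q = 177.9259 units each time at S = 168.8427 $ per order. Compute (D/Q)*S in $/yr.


Number of orders = D/Q = 17.5909
Cost = 17.5909 * 168.8427 = 2970.0951

2970.0951 $/yr


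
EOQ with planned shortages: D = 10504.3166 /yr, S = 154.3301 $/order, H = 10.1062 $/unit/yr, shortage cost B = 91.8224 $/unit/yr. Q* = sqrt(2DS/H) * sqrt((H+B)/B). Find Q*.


sqrt(2DS/H) = 566.4092
sqrt((H+B)/B) = 1.0536
Q* = 566.4092 * 1.0536 = 596.7659

596.7659 units


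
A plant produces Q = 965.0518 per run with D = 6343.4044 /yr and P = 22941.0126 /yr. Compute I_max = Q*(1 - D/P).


D/P = 0.2765
1 - D/P = 0.7235
I_max = 965.0518 * 0.7235 = 698.2060

698.2060 units


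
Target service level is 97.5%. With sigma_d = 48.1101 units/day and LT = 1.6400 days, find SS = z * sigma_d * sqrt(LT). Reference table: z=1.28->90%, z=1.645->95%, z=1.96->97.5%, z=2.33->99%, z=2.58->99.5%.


From the table, SL = 97.5% corresponds to z = 1.96
sqrt(LT) = sqrt(1.6400) = 1.2806
SS = 1.96 * 48.1101 * 1.2806 = 120.7575

120.7575 units


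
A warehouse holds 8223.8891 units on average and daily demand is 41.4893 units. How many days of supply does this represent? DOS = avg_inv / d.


DOS = 8223.8891 / 41.4893 = 198.2171

198.2171 days


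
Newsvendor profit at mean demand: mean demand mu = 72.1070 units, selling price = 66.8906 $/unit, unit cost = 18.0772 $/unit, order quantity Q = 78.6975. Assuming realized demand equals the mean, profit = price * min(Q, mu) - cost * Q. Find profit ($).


Sales at mu = min(78.6975, 72.1070) = 72.1070
Revenue = 66.8906 * 72.1070 = 4823.2805
Total cost = 18.0772 * 78.6975 = 1422.6304
Profit = 4823.2805 - 1422.6304 = 3400.6500

3400.6500 $


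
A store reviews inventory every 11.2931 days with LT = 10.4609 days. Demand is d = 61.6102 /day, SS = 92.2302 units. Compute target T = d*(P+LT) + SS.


P + LT = 21.7540
d*(P+LT) = 61.6102 * 21.7540 = 1340.2683
T = 1340.2683 + 92.2302 = 1432.4985

1432.4985 units


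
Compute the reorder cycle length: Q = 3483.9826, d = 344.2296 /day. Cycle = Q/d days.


Cycle = 3483.9826 / 344.2296 = 10.1211

10.1211 days


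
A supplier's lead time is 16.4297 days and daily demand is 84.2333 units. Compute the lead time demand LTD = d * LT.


LTD = 84.2333 * 16.4297 = 1383.9278

1383.9278 units


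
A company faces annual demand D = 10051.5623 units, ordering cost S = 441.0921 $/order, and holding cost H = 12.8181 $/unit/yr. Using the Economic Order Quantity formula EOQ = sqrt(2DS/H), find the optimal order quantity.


2*D*S = 2 * 10051.5623 * 441.0921 = 8867329.4464
2*D*S/H = 691781.8902
EOQ = sqrt(691781.8902) = 831.7343

831.7343 units


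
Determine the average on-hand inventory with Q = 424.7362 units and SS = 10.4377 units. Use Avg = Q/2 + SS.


Q/2 = 212.3681
Avg = 212.3681 + 10.4377 = 222.8058

222.8058 units


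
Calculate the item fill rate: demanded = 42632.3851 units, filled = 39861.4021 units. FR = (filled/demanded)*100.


FR = 39861.4021 / 42632.3851 * 100 = 93.5003

93.5003%


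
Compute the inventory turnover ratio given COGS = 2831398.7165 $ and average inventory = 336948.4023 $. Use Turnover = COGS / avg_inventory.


Turnover = 2831398.7165 / 336948.4023 = 8.4031

8.4031


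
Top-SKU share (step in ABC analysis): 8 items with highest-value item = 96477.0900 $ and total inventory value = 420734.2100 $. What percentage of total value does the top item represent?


Top item = 96477.0900
Total = 420734.2100
Percentage = 96477.0900 / 420734.2100 * 100 = 22.9307

22.9307%


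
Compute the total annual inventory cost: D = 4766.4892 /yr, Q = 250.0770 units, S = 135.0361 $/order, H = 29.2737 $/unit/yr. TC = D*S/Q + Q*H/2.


Ordering cost = D*S/Q = 2573.7997
Holding cost = Q*H/2 = 3660.3395
TC = 2573.7997 + 3660.3395 = 6234.1393

6234.1393 $/yr


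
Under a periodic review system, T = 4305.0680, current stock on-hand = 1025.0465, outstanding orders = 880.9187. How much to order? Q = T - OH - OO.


Inventory position = OH + OO = 1025.0465 + 880.9187 = 1905.9652
Q = 4305.0680 - 1905.9652 = 2399.1028

2399.1028 units


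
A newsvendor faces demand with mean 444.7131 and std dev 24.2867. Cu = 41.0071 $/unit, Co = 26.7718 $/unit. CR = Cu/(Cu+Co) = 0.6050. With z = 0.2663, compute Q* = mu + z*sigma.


CR = Cu/(Cu+Co) = 41.0071/(41.0071+26.7718) = 0.6050
z = 0.2663
Q* = 444.7131 + 0.2663 * 24.2867 = 451.1806

451.1806 units


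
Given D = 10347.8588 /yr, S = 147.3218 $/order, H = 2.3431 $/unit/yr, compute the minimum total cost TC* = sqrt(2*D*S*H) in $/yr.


2*D*S*H = 7143948.7479
TC* = sqrt(7143948.7479) = 2672.8166

2672.8166 $/yr


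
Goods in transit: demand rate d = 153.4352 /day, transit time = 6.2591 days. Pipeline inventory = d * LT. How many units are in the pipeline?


Pipeline = 153.4352 * 6.2591 = 960.3663

960.3663 units


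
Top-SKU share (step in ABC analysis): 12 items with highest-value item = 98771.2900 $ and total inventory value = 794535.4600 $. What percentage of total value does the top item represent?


Top item = 98771.2900
Total = 794535.4600
Percentage = 98771.2900 / 794535.4600 * 100 = 12.4313

12.4313%


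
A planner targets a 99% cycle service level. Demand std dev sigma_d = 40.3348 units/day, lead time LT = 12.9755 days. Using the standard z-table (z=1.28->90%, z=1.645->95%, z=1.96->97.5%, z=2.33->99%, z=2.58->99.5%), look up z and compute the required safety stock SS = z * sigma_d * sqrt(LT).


From the table, SL = 99% corresponds to z = 2.33
sqrt(LT) = sqrt(12.9755) = 3.6022
SS = 2.33 * 40.3348 * 3.6022 = 338.5306

338.5306 units


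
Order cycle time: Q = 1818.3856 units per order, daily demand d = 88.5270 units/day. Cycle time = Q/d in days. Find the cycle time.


Cycle = 1818.3856 / 88.5270 = 20.5405

20.5405 days


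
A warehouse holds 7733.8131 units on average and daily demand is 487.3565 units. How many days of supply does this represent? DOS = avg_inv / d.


DOS = 7733.8131 / 487.3565 = 15.8689

15.8689 days


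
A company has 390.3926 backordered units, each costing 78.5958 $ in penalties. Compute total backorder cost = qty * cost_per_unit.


Total = 390.3926 * 78.5958 = 30683.2187

30683.2187 $


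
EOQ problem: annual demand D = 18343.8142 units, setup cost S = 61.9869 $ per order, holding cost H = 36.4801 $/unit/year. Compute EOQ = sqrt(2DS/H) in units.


2*D*S = 2 * 18343.8142 * 61.9869 = 2274152.3529
2*D*S/H = 62339.5318
EOQ = sqrt(62339.5318) = 249.6789

249.6789 units


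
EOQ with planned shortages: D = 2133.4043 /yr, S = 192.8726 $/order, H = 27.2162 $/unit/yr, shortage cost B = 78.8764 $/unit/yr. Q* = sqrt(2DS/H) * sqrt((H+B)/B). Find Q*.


sqrt(2DS/H) = 173.8894
sqrt((H+B)/B) = 1.1598
Q* = 173.8894 * 1.1598 = 201.6704

201.6704 units


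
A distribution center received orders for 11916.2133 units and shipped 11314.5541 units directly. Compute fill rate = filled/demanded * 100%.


FR = 11314.5541 / 11916.2133 * 100 = 94.9509

94.9509%


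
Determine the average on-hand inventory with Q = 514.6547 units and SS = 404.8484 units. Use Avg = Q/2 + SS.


Q/2 = 257.3274
Avg = 257.3274 + 404.8484 = 662.1758

662.1758 units


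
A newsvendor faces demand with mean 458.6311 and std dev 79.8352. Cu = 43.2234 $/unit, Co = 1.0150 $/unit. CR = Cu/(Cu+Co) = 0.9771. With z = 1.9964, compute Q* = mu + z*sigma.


CR = Cu/(Cu+Co) = 43.2234/(43.2234+1.0150) = 0.9771
z = 1.9964
Q* = 458.6311 + 1.9964 * 79.8352 = 618.0141

618.0141 units


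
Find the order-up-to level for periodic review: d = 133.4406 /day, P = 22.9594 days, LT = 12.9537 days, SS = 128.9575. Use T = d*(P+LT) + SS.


P + LT = 35.9131
d*(P+LT) = 133.4406 * 35.9131 = 4792.2656
T = 4792.2656 + 128.9575 = 4921.2231

4921.2231 units


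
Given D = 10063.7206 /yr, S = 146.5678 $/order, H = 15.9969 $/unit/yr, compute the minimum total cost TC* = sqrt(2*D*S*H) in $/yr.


2*D*S*H = 47191411.3132
TC* = sqrt(47191411.3132) = 6869.6005

6869.6005 $/yr


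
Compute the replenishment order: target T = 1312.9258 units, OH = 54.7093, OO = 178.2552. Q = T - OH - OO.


Inventory position = OH + OO = 54.7093 + 178.2552 = 232.9645
Q = 1312.9258 - 232.9645 = 1079.9613

1079.9613 units


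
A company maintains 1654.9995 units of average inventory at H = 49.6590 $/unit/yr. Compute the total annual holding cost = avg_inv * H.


Cost = 1654.9995 * 49.6590 = 82185.6202

82185.6202 $/yr


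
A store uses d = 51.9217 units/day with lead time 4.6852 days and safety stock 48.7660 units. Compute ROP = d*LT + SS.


d*LT = 51.9217 * 4.6852 = 243.2635
ROP = 243.2635 + 48.7660 = 292.0295

292.0295 units


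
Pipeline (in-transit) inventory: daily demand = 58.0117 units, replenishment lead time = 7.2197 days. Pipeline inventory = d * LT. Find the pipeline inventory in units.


Pipeline = 58.0117 * 7.2197 = 418.8271

418.8271 units


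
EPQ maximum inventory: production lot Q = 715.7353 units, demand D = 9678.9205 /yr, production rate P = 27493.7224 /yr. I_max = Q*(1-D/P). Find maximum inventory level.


D/P = 0.3520
1 - D/P = 0.6480
I_max = 715.7353 * 0.6480 = 463.7671

463.7671 units


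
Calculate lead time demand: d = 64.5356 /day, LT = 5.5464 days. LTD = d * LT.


LTD = 64.5356 * 5.5464 = 357.9403

357.9403 units


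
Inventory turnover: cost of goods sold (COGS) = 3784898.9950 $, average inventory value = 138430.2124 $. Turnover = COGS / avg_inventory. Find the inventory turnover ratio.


Turnover = 3784898.9950 / 138430.2124 = 27.3416

27.3416


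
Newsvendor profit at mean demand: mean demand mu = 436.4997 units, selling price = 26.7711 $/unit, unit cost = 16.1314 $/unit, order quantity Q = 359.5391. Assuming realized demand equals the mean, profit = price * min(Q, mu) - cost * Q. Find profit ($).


Sales at mu = min(359.5391, 436.4997) = 359.5391
Revenue = 26.7711 * 359.5391 = 9625.2572
Total cost = 16.1314 * 359.5391 = 5799.8690
Profit = 9625.2572 - 5799.8690 = 3825.3882

3825.3882 $


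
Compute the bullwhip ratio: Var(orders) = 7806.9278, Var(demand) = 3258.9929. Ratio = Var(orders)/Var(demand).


BW = 7806.9278 / 3258.9929 = 2.3955

2.3955


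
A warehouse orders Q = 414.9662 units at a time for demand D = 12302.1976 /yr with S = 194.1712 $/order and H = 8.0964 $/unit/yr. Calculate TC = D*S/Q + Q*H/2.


Ordering cost = D*S/Q = 5756.4507
Holding cost = Q*H/2 = 1679.8662
TC = 5756.4507 + 1679.8662 = 7436.3169

7436.3169 $/yr


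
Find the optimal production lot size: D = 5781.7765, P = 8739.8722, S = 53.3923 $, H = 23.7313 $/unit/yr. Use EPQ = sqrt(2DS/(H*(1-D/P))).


1 - D/P = 1 - 0.6615 = 0.3385
H*(1-D/P) = 8.0321
2DS = 617404.6908
EPQ = sqrt(76867.2346) = 277.2494

277.2494 units


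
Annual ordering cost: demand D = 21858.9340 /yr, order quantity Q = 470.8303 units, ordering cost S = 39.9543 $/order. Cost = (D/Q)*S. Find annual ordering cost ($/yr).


Number of orders = D/Q = 46.4264
Cost = 46.4264 * 39.9543 = 1854.9325

1854.9325 $/yr


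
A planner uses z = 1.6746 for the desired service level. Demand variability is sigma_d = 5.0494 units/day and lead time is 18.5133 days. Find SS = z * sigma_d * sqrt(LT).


sqrt(LT) = sqrt(18.5133) = 4.3027
SS = 1.6746 * 5.0494 * 4.3027 = 36.3825

36.3825 units


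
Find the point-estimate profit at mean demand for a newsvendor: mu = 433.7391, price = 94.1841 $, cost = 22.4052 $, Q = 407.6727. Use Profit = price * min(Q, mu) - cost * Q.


Sales at mu = min(407.6727, 433.7391) = 407.6727
Revenue = 94.1841 * 407.6727 = 38396.2863
Total cost = 22.4052 * 407.6727 = 9133.9884
Profit = 38396.2863 - 9133.9884 = 29262.2980

29262.2980 $


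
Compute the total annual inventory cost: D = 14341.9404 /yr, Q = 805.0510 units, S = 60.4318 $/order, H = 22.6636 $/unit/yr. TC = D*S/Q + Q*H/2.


Ordering cost = D*S/Q = 1076.5893
Holding cost = Q*H/2 = 9122.6769
TC = 1076.5893 + 9122.6769 = 10199.2662

10199.2662 $/yr


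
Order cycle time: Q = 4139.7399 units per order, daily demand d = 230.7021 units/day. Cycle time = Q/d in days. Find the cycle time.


Cycle = 4139.7399 / 230.7021 = 17.9441

17.9441 days


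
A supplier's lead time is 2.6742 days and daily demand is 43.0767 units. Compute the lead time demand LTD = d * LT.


LTD = 43.0767 * 2.6742 = 115.1957

115.1957 units


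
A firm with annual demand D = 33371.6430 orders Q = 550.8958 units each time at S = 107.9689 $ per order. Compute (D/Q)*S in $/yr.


Number of orders = D/Q = 60.5771
Cost = 60.5771 * 107.9689 = 6540.4376

6540.4376 $/yr


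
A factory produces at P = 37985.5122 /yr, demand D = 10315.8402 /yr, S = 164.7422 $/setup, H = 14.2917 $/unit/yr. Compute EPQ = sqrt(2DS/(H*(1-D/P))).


1 - D/P = 1 - 0.2716 = 0.7284
H*(1-D/P) = 10.4105
2DS = 3398908.4188
EPQ = sqrt(326489.7472) = 571.3928

571.3928 units


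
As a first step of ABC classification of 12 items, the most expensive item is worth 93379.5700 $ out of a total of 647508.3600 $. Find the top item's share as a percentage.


Top item = 93379.5700
Total = 647508.3600
Percentage = 93379.5700 / 647508.3600 * 100 = 14.4214

14.4214%


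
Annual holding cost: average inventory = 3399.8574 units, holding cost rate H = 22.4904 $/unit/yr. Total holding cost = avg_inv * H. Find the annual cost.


Cost = 3399.8574 * 22.4904 = 76464.1529

76464.1529 $/yr


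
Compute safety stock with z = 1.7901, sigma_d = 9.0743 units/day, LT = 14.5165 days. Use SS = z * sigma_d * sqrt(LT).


sqrt(LT) = sqrt(14.5165) = 3.8101
SS = 1.7901 * 9.0743 * 3.8101 = 61.8901

61.8901 units


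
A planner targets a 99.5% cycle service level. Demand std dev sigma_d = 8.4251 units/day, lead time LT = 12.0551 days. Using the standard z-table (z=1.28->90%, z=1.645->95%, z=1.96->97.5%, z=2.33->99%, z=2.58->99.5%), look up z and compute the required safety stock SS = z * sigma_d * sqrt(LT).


From the table, SL = 99.5% corresponds to z = 2.58
sqrt(LT) = sqrt(12.0551) = 3.4720
SS = 2.58 * 8.4251 * 3.4720 = 75.4710

75.4710 units


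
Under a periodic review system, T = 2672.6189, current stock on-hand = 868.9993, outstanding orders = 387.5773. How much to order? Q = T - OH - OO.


Inventory position = OH + OO = 868.9993 + 387.5773 = 1256.5766
Q = 2672.6189 - 1256.5766 = 1416.0423

1416.0423 units


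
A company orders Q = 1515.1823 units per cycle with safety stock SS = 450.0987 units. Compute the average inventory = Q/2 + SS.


Q/2 = 757.5911
Avg = 757.5911 + 450.0987 = 1207.6898

1207.6898 units


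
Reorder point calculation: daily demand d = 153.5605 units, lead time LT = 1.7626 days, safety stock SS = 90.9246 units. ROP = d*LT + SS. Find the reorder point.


d*LT = 153.5605 * 1.7626 = 270.6657
ROP = 270.6657 + 90.9246 = 361.5903

361.5903 units


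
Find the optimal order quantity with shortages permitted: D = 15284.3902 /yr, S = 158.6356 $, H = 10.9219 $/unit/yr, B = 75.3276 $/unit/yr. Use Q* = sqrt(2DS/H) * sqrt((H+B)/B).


sqrt(2DS/H) = 666.3314
sqrt((H+B)/B) = 1.0700
Q* = 666.3314 * 1.0700 = 713.0033

713.0033 units


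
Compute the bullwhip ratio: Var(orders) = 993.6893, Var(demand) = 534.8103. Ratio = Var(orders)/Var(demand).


BW = 993.6893 / 534.8103 = 1.8580

1.8580


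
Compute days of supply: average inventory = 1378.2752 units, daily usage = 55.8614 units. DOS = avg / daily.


DOS = 1378.2752 / 55.8614 = 24.6731

24.6731 days


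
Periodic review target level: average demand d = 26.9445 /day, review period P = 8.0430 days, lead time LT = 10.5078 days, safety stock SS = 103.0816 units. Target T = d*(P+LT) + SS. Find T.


P + LT = 18.5508
d*(P+LT) = 26.9445 * 18.5508 = 499.8420
T = 499.8420 + 103.0816 = 602.9236

602.9236 units


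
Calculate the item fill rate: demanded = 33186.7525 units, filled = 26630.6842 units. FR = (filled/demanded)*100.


FR = 26630.6842 / 33186.7525 * 100 = 80.2449

80.2449%


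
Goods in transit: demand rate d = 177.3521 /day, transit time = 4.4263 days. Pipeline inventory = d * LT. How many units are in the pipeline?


Pipeline = 177.3521 * 4.4263 = 785.0136

785.0136 units


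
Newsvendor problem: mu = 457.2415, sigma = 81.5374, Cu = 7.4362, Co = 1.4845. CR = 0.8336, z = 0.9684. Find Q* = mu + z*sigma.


CR = Cu/(Cu+Co) = 7.4362/(7.4362+1.4845) = 0.8336
z = 0.9684
Q* = 457.2415 + 0.9684 * 81.5374 = 536.2023

536.2023 units


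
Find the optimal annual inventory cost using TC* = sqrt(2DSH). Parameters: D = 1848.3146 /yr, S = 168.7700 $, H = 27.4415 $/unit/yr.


2*D*S*H = 17120206.0409
TC* = sqrt(17120206.0409) = 4137.6571

4137.6571 $/yr


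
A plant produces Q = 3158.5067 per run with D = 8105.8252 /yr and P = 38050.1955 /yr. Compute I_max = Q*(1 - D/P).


D/P = 0.2130
1 - D/P = 0.7870
I_max = 3158.5067 * 0.7870 = 2485.6507

2485.6507 units


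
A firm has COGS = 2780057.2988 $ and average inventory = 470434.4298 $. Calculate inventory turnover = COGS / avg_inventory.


Turnover = 2780057.2988 / 470434.4298 = 5.9096

5.9096


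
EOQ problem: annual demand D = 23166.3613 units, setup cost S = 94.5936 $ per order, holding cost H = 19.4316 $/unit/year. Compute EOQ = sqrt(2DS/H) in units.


2*D*S = 2 * 23166.3613 * 94.5936 = 4382779.0285
2*D*S/H = 225549.0556
EOQ = sqrt(225549.0556) = 474.9201

474.9201 units


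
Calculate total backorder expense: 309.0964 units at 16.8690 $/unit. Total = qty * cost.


Total = 309.0964 * 16.8690 = 5214.1472

5214.1472 $


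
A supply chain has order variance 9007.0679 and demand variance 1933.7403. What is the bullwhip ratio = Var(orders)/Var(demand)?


BW = 9007.0679 / 1933.7403 = 4.6578

4.6578


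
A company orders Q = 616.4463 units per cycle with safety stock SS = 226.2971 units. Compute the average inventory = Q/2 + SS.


Q/2 = 308.2231
Avg = 308.2231 + 226.2971 = 534.5203

534.5203 units


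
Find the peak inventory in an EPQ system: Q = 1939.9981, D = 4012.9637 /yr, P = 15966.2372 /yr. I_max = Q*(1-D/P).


D/P = 0.2513
1 - D/P = 0.7487
I_max = 1939.9981 * 0.7487 = 1452.3978

1452.3978 units


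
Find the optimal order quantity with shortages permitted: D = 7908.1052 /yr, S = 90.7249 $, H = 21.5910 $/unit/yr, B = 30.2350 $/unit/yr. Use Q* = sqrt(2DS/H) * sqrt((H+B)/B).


sqrt(2DS/H) = 257.7971
sqrt((H+B)/B) = 1.3092
Q* = 257.7971 * 1.3092 = 337.5180

337.5180 units


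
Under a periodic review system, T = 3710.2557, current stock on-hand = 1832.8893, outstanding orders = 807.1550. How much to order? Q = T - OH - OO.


Inventory position = OH + OO = 1832.8893 + 807.1550 = 2640.0443
Q = 3710.2557 - 2640.0443 = 1070.2114

1070.2114 units


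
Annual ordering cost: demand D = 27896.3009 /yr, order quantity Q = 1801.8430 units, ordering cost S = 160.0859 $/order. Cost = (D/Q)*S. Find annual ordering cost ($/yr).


Number of orders = D/Q = 15.4821
Cost = 15.4821 * 160.0859 = 2478.4648

2478.4648 $/yr


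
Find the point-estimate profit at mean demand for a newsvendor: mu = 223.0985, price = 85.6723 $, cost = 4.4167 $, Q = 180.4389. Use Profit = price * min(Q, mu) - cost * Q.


Sales at mu = min(180.4389, 223.0985) = 180.4389
Revenue = 85.6723 * 180.4389 = 15458.6156
Total cost = 4.4167 * 180.4389 = 796.9445
Profit = 15458.6156 - 796.9445 = 14661.6711

14661.6711 $


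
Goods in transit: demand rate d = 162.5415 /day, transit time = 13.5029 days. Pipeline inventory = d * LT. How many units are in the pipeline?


Pipeline = 162.5415 * 13.5029 = 2194.7816

2194.7816 units


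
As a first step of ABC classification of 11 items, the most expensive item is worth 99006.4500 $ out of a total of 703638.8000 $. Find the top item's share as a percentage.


Top item = 99006.4500
Total = 703638.8000
Percentage = 99006.4500 / 703638.8000 * 100 = 14.0706

14.0706%


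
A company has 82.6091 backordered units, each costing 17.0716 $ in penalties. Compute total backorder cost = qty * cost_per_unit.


Total = 82.6091 * 17.0716 = 1410.2695

1410.2695 $


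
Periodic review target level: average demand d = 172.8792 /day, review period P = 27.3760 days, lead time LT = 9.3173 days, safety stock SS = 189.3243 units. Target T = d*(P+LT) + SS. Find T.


P + LT = 36.6933
d*(P+LT) = 172.8792 * 36.6933 = 6343.5083
T = 6343.5083 + 189.3243 = 6532.8326

6532.8326 units


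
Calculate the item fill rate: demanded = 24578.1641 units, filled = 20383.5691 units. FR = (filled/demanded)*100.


FR = 20383.5691 / 24578.1641 * 100 = 82.9337

82.9337%


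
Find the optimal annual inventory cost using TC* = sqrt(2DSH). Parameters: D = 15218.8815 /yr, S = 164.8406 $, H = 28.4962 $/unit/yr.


2*D*S*H = 142976238.7533
TC* = sqrt(142976238.7533) = 11957.2672

11957.2672 $/yr


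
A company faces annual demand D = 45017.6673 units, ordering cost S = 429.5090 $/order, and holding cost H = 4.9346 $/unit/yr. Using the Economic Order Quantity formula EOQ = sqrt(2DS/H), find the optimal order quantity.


2*D*S = 2 * 45017.6673 * 429.5090 = 38670986.5287
2*D*S/H = 7836701.3595
EOQ = sqrt(7836701.3595) = 2799.4109

2799.4109 units


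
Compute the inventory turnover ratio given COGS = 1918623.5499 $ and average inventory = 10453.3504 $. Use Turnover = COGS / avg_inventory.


Turnover = 1918623.5499 / 10453.3504 = 183.5415

183.5415


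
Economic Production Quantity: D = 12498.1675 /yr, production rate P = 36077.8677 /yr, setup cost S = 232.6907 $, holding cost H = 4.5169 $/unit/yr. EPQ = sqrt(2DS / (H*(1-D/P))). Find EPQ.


1 - D/P = 1 - 0.3464 = 0.6536
H*(1-D/P) = 2.9521
2DS = 5816414.6886
EPQ = sqrt(1970232.4576) = 1403.6497

1403.6497 units


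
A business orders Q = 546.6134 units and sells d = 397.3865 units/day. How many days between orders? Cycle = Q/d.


Cycle = 546.6134 / 397.3865 = 1.3755

1.3755 days


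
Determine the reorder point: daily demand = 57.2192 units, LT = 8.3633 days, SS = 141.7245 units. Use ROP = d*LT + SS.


d*LT = 57.2192 * 8.3633 = 478.5413
ROP = 478.5413 + 141.7245 = 620.2658

620.2658 units


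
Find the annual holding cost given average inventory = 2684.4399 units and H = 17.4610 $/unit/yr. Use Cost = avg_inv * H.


Cost = 2684.4399 * 17.4610 = 46873.0051

46873.0051 $/yr


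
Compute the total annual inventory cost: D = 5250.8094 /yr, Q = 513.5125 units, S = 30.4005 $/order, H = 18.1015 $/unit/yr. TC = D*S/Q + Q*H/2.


Ordering cost = D*S/Q = 310.8536
Holding cost = Q*H/2 = 4647.6733
TC = 310.8536 + 4647.6733 = 4958.5269

4958.5269 $/yr


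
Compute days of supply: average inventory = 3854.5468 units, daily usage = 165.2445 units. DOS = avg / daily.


DOS = 3854.5468 / 165.2445 = 23.3263

23.3263 days


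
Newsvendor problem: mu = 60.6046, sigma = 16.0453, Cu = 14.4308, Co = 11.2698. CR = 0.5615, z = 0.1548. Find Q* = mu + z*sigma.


CR = Cu/(Cu+Co) = 14.4308/(14.4308+11.2698) = 0.5615
z = 0.1548
Q* = 60.6046 + 0.1548 * 16.0453 = 63.0884

63.0884 units


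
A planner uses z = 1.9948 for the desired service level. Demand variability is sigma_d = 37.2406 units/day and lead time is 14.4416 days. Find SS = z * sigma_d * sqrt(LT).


sqrt(LT) = sqrt(14.4416) = 3.8002
SS = 1.9948 * 37.2406 * 3.8002 = 282.3083

282.3083 units


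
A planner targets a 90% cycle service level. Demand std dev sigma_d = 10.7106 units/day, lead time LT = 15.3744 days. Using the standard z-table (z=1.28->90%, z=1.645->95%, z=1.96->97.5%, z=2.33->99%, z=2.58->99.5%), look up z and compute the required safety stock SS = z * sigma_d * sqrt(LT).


From the table, SL = 90% corresponds to z = 1.28
sqrt(LT) = sqrt(15.3744) = 3.9210
SS = 1.28 * 10.7106 * 3.9210 = 53.7555

53.7555 units


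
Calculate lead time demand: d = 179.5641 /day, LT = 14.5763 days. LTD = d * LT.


LTD = 179.5641 * 14.5763 = 2617.3802

2617.3802 units


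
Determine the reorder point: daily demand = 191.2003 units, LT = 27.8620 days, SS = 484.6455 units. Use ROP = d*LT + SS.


d*LT = 191.2003 * 27.8620 = 5327.2228
ROP = 5327.2228 + 484.6455 = 5811.8683

5811.8683 units


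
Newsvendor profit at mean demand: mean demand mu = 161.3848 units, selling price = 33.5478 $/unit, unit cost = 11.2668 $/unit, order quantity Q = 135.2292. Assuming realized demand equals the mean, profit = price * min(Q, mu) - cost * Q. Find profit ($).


Sales at mu = min(135.2292, 161.3848) = 135.2292
Revenue = 33.5478 * 135.2292 = 4536.6422
Total cost = 11.2668 * 135.2292 = 1523.6004
Profit = 4536.6422 - 1523.6004 = 3013.0418

3013.0418 $


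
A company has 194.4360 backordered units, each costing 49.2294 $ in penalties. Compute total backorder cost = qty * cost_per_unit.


Total = 194.4360 * 49.2294 = 9571.9676

9571.9676 $


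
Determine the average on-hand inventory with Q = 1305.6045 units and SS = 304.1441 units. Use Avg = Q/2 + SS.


Q/2 = 652.8022
Avg = 652.8022 + 304.1441 = 956.9463

956.9463 units


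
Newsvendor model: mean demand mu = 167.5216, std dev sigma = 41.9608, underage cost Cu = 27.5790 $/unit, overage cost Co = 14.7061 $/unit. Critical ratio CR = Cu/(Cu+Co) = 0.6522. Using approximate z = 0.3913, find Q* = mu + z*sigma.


CR = Cu/(Cu+Co) = 27.5790/(27.5790+14.7061) = 0.6522
z = 0.3913
Q* = 167.5216 + 0.3913 * 41.9608 = 183.9409

183.9409 units


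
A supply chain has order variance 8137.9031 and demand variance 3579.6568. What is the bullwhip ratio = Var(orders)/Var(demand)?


BW = 8137.9031 / 3579.6568 = 2.2734

2.2734


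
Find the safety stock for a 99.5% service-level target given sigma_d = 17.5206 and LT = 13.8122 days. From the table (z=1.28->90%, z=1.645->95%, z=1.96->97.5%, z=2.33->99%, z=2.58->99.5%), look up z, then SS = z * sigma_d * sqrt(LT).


From the table, SL = 99.5% corresponds to z = 2.58
sqrt(LT) = sqrt(13.8122) = 3.7165
SS = 2.58 * 17.5206 * 3.7165 = 167.9965

167.9965 units


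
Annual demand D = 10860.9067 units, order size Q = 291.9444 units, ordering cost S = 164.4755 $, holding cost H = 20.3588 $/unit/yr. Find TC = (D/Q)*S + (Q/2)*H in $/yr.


Ordering cost = D*S/Q = 6118.8126
Holding cost = Q*H/2 = 2971.8188
TC = 6118.8126 + 2971.8188 = 9090.6314

9090.6314 $/yr
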